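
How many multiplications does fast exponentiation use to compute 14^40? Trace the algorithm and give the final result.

Computing 14^40 by squaring (build up from 14^1; each line after the first costs one multiplication):

14^1 = 14
14^2 = (14^1)^2 = 14^2 = 196
14^4 = (14^2)^2 = 196^2 = 38416
14^5 = 14 * 14^4 = 14 * 38416 = 537824
14^10 = (14^5)^2 = 537824^2 = 289254654976
14^20 = (14^10)^2 = 289254654976^2 = 83668255425284801560576
14^40 = (14^20)^2 = 83668255425284801560576^2 = 7000376965910699630056503868178506524997451776

Result: 7000376965910699630056503868178506524997451776
Multiplications needed: 6 (6 lines after 14^1)

14^40 = 7000376965910699630056503868178506524997451776. Using exponentiation by squaring, this requires 6 multiplications. The key idea: if the exponent is even, square the half-power; if odd, multiply by the base once.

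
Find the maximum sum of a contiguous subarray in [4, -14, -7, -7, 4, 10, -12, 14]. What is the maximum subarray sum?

Using Kadane's algorithm on [4, -14, -7, -7, 4, 10, -12, 14]:

Scanning through the array:
Position 1 (value -14): max_ending_here = -10, max_so_far = 4
Position 2 (value -7): max_ending_here = -7, max_so_far = 4
Position 3 (value -7): max_ending_here = -7, max_so_far = 4
Position 4 (value 4): max_ending_here = 4, max_so_far = 4
Position 5 (value 10): max_ending_here = 14, max_so_far = 14
Position 6 (value -12): max_ending_here = 2, max_so_far = 14
Position 7 (value 14): max_ending_here = 16, max_so_far = 16

Maximum subarray: [4, 10, -12, 14]
Maximum sum: 16

The maximum subarray is [4, 10, -12, 14] with sum 16. This subarray runs from index 4 to index 7.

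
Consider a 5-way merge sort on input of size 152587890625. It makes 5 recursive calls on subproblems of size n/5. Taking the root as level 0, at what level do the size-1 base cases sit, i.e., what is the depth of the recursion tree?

For divide and conquer with division factor 5:

Problem sizes at each level:
Level 0: 152587890625
Level 1: 30517578125
Level 2: 6103515625
Level 3: 1220703125
Level 4: 244140625
Level 5: 48828125
Level 6: 9765625
Level 7: 1953125
Level 8: 390625
Level 9: 78125
Level 10: 15625
Level 11: 3125
Level 12: 625
Level 13: 125
Level 14: 25
Level 15: 5
Level 16: 1

The root is level 0 and the size-1 base case is level 16 (the tree spans levels 0 through 16, i.e. 17 levels counting the root), so the depth is the number of divisions: log_5(152587890625) = 16

The recursion tree depth is log_5(152587890625) = 16. At each level, the problem size is divided by 5, so it takes 16 divisions to reduce to a base case of size 1. The algorithm makes 5 recursive calls at each level.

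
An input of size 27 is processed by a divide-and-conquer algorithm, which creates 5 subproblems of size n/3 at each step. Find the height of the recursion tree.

For divide and conquer with division factor 3:

Problem sizes at each level:
Level 0: 27
Level 1: 9
Level 2: 3
Level 3: 1

The root is level 0 and the size-1 base case is level 3 (the tree spans levels 0 through 3, i.e. 4 levels counting the root), so the depth is the number of divisions: log_3(27) = 3

The recursion tree depth is log_3(27) = 3. At each level, the problem size is divided by 3, so it takes 3 divisions to reduce to a base case of size 1. The algorithm makes 5 recursive calls at each level.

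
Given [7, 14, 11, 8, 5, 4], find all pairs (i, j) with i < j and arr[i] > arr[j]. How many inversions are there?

Finding inversions in [7, 14, 11, 8, 5, 4]:

(0, 4): arr[0]=7 > arr[4]=5
(0, 5): arr[0]=7 > arr[5]=4
(1, 2): arr[1]=14 > arr[2]=11
(1, 3): arr[1]=14 > arr[3]=8
(1, 4): arr[1]=14 > arr[4]=5
(1, 5): arr[1]=14 > arr[5]=4
(2, 3): arr[2]=11 > arr[3]=8
(2, 4): arr[2]=11 > arr[4]=5
(2, 5): arr[2]=11 > arr[5]=4
(3, 4): arr[3]=8 > arr[4]=5
(3, 5): arr[3]=8 > arr[5]=4
(4, 5): arr[4]=5 > arr[5]=4

Total inversions: 12

The array has 12 inversion(s): (0,4), (0,5), (1,2), (1,3), (1,4), (1,5), (2,3), (2,4), (2,5), (3,4), (3,5), (4,5). Each pair (i,j) satisfies i < j and arr[i] > arr[j].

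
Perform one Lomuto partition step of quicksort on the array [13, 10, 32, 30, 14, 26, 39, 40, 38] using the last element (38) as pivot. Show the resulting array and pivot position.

Lomuto partition with pivot = 38:

Initial array: [13, 10, 32, 30, 14, 26, 39, 40, 38]

arr[0]=13 <= 38: swap with position 0, array becomes [13, 10, 32, 30, 14, 26, 39, 40, 38]
arr[1]=10 <= 38: swap with position 1, array becomes [13, 10, 32, 30, 14, 26, 39, 40, 38]
arr[2]=32 <= 38: swap with position 2, array becomes [13, 10, 32, 30, 14, 26, 39, 40, 38]
arr[3]=30 <= 38: swap with position 3, array becomes [13, 10, 32, 30, 14, 26, 39, 40, 38]
arr[4]=14 <= 38: swap with position 4, array becomes [13, 10, 32, 30, 14, 26, 39, 40, 38]
arr[5]=26 <= 38: swap with position 5, array becomes [13, 10, 32, 30, 14, 26, 39, 40, 38]
arr[6]=39 > 38: no swap
arr[7]=40 > 38: no swap

Place pivot at position 6: [13, 10, 32, 30, 14, 26, 38, 40, 39]
Pivot position: 6

After partitioning with pivot 38, the array becomes [13, 10, 32, 30, 14, 26, 38, 40, 39]. The pivot is placed at index 6. All elements to the left of the pivot are <= 38, and all elements to the right are > 38.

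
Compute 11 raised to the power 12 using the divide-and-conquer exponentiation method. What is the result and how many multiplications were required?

Computing 11^12 by squaring (build up from 11^1; each line after the first costs one multiplication):

11^1 = 11
11^2 = (11^1)^2 = 11^2 = 121
11^3 = 11 * 11^2 = 11 * 121 = 1331
11^6 = (11^3)^2 = 1331^2 = 1771561
11^12 = (11^6)^2 = 1771561^2 = 3138428376721

Result: 3138428376721
Multiplications needed: 4 (4 lines after 11^1)

11^12 = 3138428376721. Using exponentiation by squaring, this requires 4 multiplications. The key idea: if the exponent is even, square the half-power; if odd, multiply by the base once.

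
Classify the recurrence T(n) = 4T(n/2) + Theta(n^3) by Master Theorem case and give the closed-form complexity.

Master Theorem for T(n) = 4T(n/2) + O(n^3):

a = 4, b = 2, c = 3
log_b(a) = log_2(4) = 2.0000

Case 3: c = 3 > log_2(4) = 2.0000
T(n) = O(n^3) = O(n^3)

For T(n) = 4T(n/2) + O(n^3): log_2(4) = 2.0000. This is Case 3 of the Master Theorem (c > log_b(a), work dominated by root), giving O(n^3).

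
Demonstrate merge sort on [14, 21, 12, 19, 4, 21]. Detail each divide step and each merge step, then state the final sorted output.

Merge sort trace:

Split: [14, 21, 12, 19, 4, 21] -> [14, 21, 12] and [19, 4, 21]
  Split: [14, 21, 12] -> [14] and [21, 12]
    Split: [21, 12] -> [21] and [12]
    Merge: [21] + [12] -> [12, 21]
  Merge: [14] + [12, 21] -> [12, 14, 21]
  Split: [19, 4, 21] -> [19] and [4, 21]
    Split: [4, 21] -> [4] and [21]
    Merge: [4] + [21] -> [4, 21]
  Merge: [19] + [4, 21] -> [4, 19, 21]
Merge: [12, 14, 21] + [4, 19, 21] -> [4, 12, 14, 19, 21, 21]

Final sorted array: [4, 12, 14, 19, 21, 21]

The merge sort proceeds by recursively splitting the array and merging sorted halves.
After all merges, the sorted array is [4, 12, 14, 19, 21, 21].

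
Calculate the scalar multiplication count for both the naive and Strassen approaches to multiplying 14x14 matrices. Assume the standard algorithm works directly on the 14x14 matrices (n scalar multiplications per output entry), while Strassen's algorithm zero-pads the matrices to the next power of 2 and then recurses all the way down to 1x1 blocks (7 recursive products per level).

Matrix multiplication for 14x14 matrices:

Strassen's algorithm requires power-of-2 dimensions. Pad 14x14 to 16x16 (next power of 2).

Standard algorithm: 14^3 = 2744 multiplications
Strassen's algorithm: 7^(log2(16)) = 7^4 = 2401 multiplications
Savings: 2744 - 2401 = 343 multiplications

Standard: 2744 multiplications (14^3). Strassen: 2401 multiplications (7^4, after padding to 16x16). Strassen reduces 8 recursive multiplications to 7 at each level.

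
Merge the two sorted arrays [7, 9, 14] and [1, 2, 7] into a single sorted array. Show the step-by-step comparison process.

Merging process:

Compare 7 vs 1: take 1 from right. Merged: [1]
Compare 7 vs 2: take 2 from right. Merged: [1, 2]
Compare 7 vs 7: take 7 from left. Merged: [1, 2, 7]
Compare 9 vs 7: take 7 from right. Merged: [1, 2, 7, 7]
Append remaining from left: [9, 14]. Merged: [1, 2, 7, 7, 9, 14]

Final merged array: [1, 2, 7, 7, 9, 14]
Total comparisons: 4

The merged array is [1, 2, 7, 7, 9, 14], requiring 4 comparisons. The merge step runs in O(n) time where n is the total number of elements.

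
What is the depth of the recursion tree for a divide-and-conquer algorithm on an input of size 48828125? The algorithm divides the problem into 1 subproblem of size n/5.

For divide and conquer with division factor 5:

Problem sizes at each level:
Level 0: 48828125
Level 1: 9765625
Level 2: 1953125
Level 3: 390625
Level 4: 78125
Level 5: 15625
Level 6: 3125
Level 7: 625
Level 8: 125
Level 9: 25
Level 10: 5
Level 11: 1

The root is level 0 and the size-1 base case is level 11 (the tree spans levels 0 through 11, i.e. 12 levels counting the root), so the depth is the number of divisions: log_5(48828125) = 11

The recursion tree depth is log_5(48828125) = 11. At each level, the problem size is divided by 5, so it takes 11 divisions to reduce to a base case of size 1. The algorithm makes 1 recursive call at each level.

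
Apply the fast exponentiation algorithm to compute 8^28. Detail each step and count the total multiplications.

Computing 8^28 by squaring (build up from 8^1; each line after the first costs one multiplication):

8^1 = 8
8^2 = (8^1)^2 = 8^2 = 64
8^3 = 8 * 8^2 = 8 * 64 = 512
8^6 = (8^3)^2 = 512^2 = 262144
8^7 = 8 * 8^6 = 8 * 262144 = 2097152
8^14 = (8^7)^2 = 2097152^2 = 4398046511104
8^28 = (8^14)^2 = 4398046511104^2 = 19342813113834066795298816

Result: 19342813113834066795298816
Multiplications needed: 6 (6 lines after 8^1)

8^28 = 19342813113834066795298816. Using exponentiation by squaring, this requires 6 multiplications. The key idea: if the exponent is even, square the half-power; if odd, multiply by the base once.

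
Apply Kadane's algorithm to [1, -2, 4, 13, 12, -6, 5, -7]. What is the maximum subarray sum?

Using Kadane's algorithm on [1, -2, 4, 13, 12, -6, 5, -7]:

Scanning through the array:
Position 1 (value -2): max_ending_here = -1, max_so_far = 1
Position 2 (value 4): max_ending_here = 4, max_so_far = 4
Position 3 (value 13): max_ending_here = 17, max_so_far = 17
Position 4 (value 12): max_ending_here = 29, max_so_far = 29
Position 5 (value -6): max_ending_here = 23, max_so_far = 29
Position 6 (value 5): max_ending_here = 28, max_so_far = 29
Position 7 (value -7): max_ending_here = 21, max_so_far = 29

Maximum subarray: [4, 13, 12]
Maximum sum: 29

The maximum subarray is [4, 13, 12] with sum 29. This subarray runs from index 2 to index 4.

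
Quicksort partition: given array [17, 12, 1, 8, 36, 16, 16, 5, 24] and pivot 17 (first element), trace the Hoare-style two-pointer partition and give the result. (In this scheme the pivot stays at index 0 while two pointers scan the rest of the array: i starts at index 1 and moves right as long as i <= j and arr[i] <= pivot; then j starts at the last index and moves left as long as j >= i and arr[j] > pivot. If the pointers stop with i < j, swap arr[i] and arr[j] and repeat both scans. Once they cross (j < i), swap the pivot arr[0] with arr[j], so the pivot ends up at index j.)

Hoare-style two-pointer partition with pivot = 17:

Initial array: [17, 12, 1, 8, 36, 16, 16, 5, 24]

Pointers start at i = 1, j = 8.
i stops at index 4 (arr[4]=36 > 17), j stops at index 7 (arr[7]=5 <= 17): swap arr[4] and arr[7], array becomes [17, 12, 1, 8, 5, 16, 16, 36, 24]
i ends at 7, j ends at 6: the pointers have crossed (j < i), so scanning stops.

Swap pivot arr[0] with arr[6] to place pivot at position 6: [16, 12, 1, 8, 5, 16, 17, 36, 24]
Pivot position: 6

After partitioning with pivot 17, the array becomes [16, 12, 1, 8, 5, 16, 17, 36, 24]. The pivot is placed at index 6. All elements to the left of the pivot are <= 17, and all elements to the right are > 17.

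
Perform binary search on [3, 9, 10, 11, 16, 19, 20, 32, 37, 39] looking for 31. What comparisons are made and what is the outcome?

Binary search for 31 in [3, 9, 10, 11, 16, 19, 20, 32, 37, 39]:

lo=0, hi=9, mid=4, arr[mid]=16 -> 16 < 31, search right half
lo=5, hi=9, mid=7, arr[mid]=32 -> 32 > 31, search left half
lo=5, hi=6, mid=5, arr[mid]=19 -> 19 < 31, search right half
lo=6, hi=6, mid=6, arr[mid]=20 -> 20 < 31, search right half
lo=7 > hi=6, target 31 not found

Binary search determines that 31 is not in the array after 4 comparisons. The search space was exhausted without finding the target.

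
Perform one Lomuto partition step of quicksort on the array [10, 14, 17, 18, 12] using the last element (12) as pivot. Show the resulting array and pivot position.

Lomuto partition with pivot = 12:

Initial array: [10, 14, 17, 18, 12]

arr[0]=10 <= 12: swap with position 0, array becomes [10, 14, 17, 18, 12]
arr[1]=14 > 12: no swap
arr[2]=17 > 12: no swap
arr[3]=18 > 12: no swap

Place pivot at position 1: [10, 12, 17, 18, 14]
Pivot position: 1

After partitioning with pivot 12, the array becomes [10, 12, 17, 18, 14]. The pivot is placed at index 1. All elements to the left of the pivot are <= 12, and all elements to the right are > 12.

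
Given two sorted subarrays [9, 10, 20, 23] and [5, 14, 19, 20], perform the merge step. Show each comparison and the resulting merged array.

Merging process:

Compare 9 vs 5: take 5 from right. Merged: [5]
Compare 9 vs 14: take 9 from left. Merged: [5, 9]
Compare 10 vs 14: take 10 from left. Merged: [5, 9, 10]
Compare 20 vs 14: take 14 from right. Merged: [5, 9, 10, 14]
Compare 20 vs 19: take 19 from right. Merged: [5, 9, 10, 14, 19]
Compare 20 vs 20: take 20 from left. Merged: [5, 9, 10, 14, 19, 20]
Compare 23 vs 20: take 20 from right. Merged: [5, 9, 10, 14, 19, 20, 20]
Append remaining from left: [23]. Merged: [5, 9, 10, 14, 19, 20, 20, 23]

Final merged array: [5, 9, 10, 14, 19, 20, 20, 23]
Total comparisons: 7

The merged array is [5, 9, 10, 14, 19, 20, 20, 23], requiring 7 comparisons. The merge step runs in O(n) time where n is the total number of elements.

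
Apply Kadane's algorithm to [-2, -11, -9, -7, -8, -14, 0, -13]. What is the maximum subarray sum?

Using Kadane's algorithm on [-2, -11, -9, -7, -8, -14, 0, -13]:

Scanning through the array:
Position 1 (value -11): max_ending_here = -11, max_so_far = -2
Position 2 (value -9): max_ending_here = -9, max_so_far = -2
Position 3 (value -7): max_ending_here = -7, max_so_far = -2
Position 4 (value -8): max_ending_here = -8, max_so_far = -2
Position 5 (value -14): max_ending_here = -14, max_so_far = -2
Position 6 (value 0): max_ending_here = 0, max_so_far = 0
Position 7 (value -13): max_ending_here = -13, max_so_far = 0

Maximum subarray: [0]
Maximum sum: 0

The maximum subarray is [0] with sum 0. This subarray runs from index 6 to index 6.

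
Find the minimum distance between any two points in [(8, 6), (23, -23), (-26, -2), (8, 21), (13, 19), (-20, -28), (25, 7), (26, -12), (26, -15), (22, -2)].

Computing all pairwise distances among 10 points:

d((8, 6), (23, -23)) = 32.6497
d((8, 6), (-26, -2)) = 34.9285
d((8, 6), (8, 21)) = 15.0
d((8, 6), (13, 19)) = 13.9284
d((8, 6), (-20, -28)) = 44.0454
d((8, 6), (25, 7)) = 17.0294
d((8, 6), (26, -12)) = 25.4558
d((8, 6), (26, -15)) = 27.6586
d((8, 6), (22, -2)) = 16.1245
d((23, -23), (-26, -2)) = 53.3104
d((23, -23), (8, 21)) = 46.4866
d((23, -23), (13, 19)) = 43.1741
d((23, -23), (-20, -28)) = 43.2897
d((23, -23), (25, 7)) = 30.0666
d((23, -23), (26, -12)) = 11.4018
d((23, -23), (26, -15)) = 8.544
d((23, -23), (22, -2)) = 21.0238
d((-26, -2), (8, 21)) = 41.0488
d((-26, -2), (13, 19)) = 44.2945
d((-26, -2), (-20, -28)) = 26.6833
d((-26, -2), (25, 7)) = 51.788
d((-26, -2), (26, -12)) = 52.9528
d((-26, -2), (26, -15)) = 53.6004
d((-26, -2), (22, -2)) = 48.0
d((8, 21), (13, 19)) = 5.3852
d((8, 21), (-20, -28)) = 56.4358
d((8, 21), (25, 7)) = 22.0227
d((8, 21), (26, -12)) = 37.5899
d((8, 21), (26, -15)) = 40.2492
d((8, 21), (22, -2)) = 26.9258
d((13, 19), (-20, -28)) = 57.4282
d((13, 19), (25, 7)) = 16.9706
d((13, 19), (26, -12)) = 33.6155
d((13, 19), (26, -15)) = 36.4005
d((13, 19), (22, -2)) = 22.8473
d((-20, -28), (25, 7)) = 57.0088
d((-20, -28), (26, -12)) = 48.7032
d((-20, -28), (26, -15)) = 47.8017
d((-20, -28), (22, -2)) = 49.3964
d((25, 7), (26, -12)) = 19.0263
d((25, 7), (26, -15)) = 22.0227
d((25, 7), (22, -2)) = 9.4868
d((26, -12), (26, -15)) = 3.0 <-- minimum
d((26, -12), (22, -2)) = 10.7703
d((26, -15), (22, -2)) = 13.6015

Closest pair: (26, -12) and (26, -15) with distance 3.0

The closest pair is (26, -12) and (26, -15) with Euclidean distance 3.0. For 10 points, brute-force pairwise comparison is shown above. For large n, the divide-and-conquer algorithm (sort by x, recurse on halves, check the dividing strip) achieves O(n log n).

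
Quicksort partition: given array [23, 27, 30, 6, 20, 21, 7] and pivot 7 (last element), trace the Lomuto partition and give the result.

Lomuto partition with pivot = 7:

Initial array: [23, 27, 30, 6, 20, 21, 7]

arr[0]=23 > 7: no swap
arr[1]=27 > 7: no swap
arr[2]=30 > 7: no swap
arr[3]=6 <= 7: swap with position 0, array becomes [6, 27, 30, 23, 20, 21, 7]
arr[4]=20 > 7: no swap
arr[5]=21 > 7: no swap

Place pivot at position 1: [6, 7, 30, 23, 20, 21, 27]
Pivot position: 1

After partitioning with pivot 7, the array becomes [6, 7, 30, 23, 20, 21, 27]. The pivot is placed at index 1. All elements to the left of the pivot are <= 7, and all elements to the right are > 7.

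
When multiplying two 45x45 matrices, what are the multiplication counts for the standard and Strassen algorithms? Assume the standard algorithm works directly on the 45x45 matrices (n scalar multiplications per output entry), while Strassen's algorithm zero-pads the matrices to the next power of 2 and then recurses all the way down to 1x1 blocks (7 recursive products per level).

Matrix multiplication for 45x45 matrices:

Strassen's algorithm requires power-of-2 dimensions. Pad 45x45 to 64x64 (next power of 2).

Standard algorithm: 45^3 = 91125 multiplications
Strassen's algorithm: 7^(log2(64)) = 7^6 = 117649 multiplications
Difference: 91125 - 117649 = -26524 (Strassen uses MORE here due to padding overhead — for small or just-over-power-of-2 n, padding can outweigh the per-level savings)

Standard: 91125 multiplications (45^3). Strassen: 117649 multiplications (7^6, after padding to 64x64). Strassen reduces 8 recursive multiplications to 7 at each level.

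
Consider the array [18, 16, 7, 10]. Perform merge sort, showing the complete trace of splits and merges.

Merge sort trace:

Split: [18, 16, 7, 10] -> [18, 16] and [7, 10]
  Split: [18, 16] -> [18] and [16]
  Merge: [18] + [16] -> [16, 18]
  Split: [7, 10] -> [7] and [10]
  Merge: [7] + [10] -> [7, 10]
Merge: [16, 18] + [7, 10] -> [7, 10, 16, 18]

Final sorted array: [7, 10, 16, 18]

The merge sort proceeds by recursively splitting the array and merging sorted halves.
After all merges, the sorted array is [7, 10, 16, 18].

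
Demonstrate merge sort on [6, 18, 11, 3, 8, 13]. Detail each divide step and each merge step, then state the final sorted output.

Merge sort trace:

Split: [6, 18, 11, 3, 8, 13] -> [6, 18, 11] and [3, 8, 13]
  Split: [6, 18, 11] -> [6] and [18, 11]
    Split: [18, 11] -> [18] and [11]
    Merge: [18] + [11] -> [11, 18]
  Merge: [6] + [11, 18] -> [6, 11, 18]
  Split: [3, 8, 13] -> [3] and [8, 13]
    Split: [8, 13] -> [8] and [13]
    Merge: [8] + [13] -> [8, 13]
  Merge: [3] + [8, 13] -> [3, 8, 13]
Merge: [6, 11, 18] + [3, 8, 13] -> [3, 6, 8, 11, 13, 18]

Final sorted array: [3, 6, 8, 11, 13, 18]

The merge sort proceeds by recursively splitting the array and merging sorted halves.
After all merges, the sorted array is [3, 6, 8, 11, 13, 18].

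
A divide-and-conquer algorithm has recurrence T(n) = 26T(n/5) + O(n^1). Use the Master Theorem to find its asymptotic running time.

Master Theorem for T(n) = 26T(n/5) + O(n^1):

a = 26, b = 5, c = 1
log_b(a) = log_5(26) = 2.0244

Case 1: c = 1 < log_5(26) = 2.0244
T(n) = O(n^(log_5 26))

For T(n) = 26T(n/5) + O(n^1): log_5(26) = 2.0244. This is Case 1 of the Master Theorem (c < log_b(a), work dominated by leaves), giving O(n^(log_5 26)).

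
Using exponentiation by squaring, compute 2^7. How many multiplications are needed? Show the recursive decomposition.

Computing 2^7 by squaring (build up from 2^1; each line after the first costs one multiplication):

2^1 = 2
2^2 = (2^1)^2 = 2^2 = 4
2^3 = 2 * 2^2 = 2 * 4 = 8
2^6 = (2^3)^2 = 8^2 = 64
2^7 = 2 * 2^6 = 2 * 64 = 128

Result: 128
Multiplications needed: 4 (4 lines after 2^1)

2^7 = 128. Using exponentiation by squaring, this requires 4 multiplications. The key idea: if the exponent is even, square the half-power; if odd, multiply by the base once.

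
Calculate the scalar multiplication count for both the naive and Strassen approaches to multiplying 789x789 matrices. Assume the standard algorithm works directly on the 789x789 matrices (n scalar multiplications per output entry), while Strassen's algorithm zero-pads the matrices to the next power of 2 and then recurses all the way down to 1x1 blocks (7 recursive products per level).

Matrix multiplication for 789x789 matrices:

Strassen's algorithm requires power-of-2 dimensions. Pad 789x789 to 1024x1024 (next power of 2).

Standard algorithm: 789^3 = 491169069 multiplications
Strassen's algorithm: 7^(log2(1024)) = 7^10 = 282475249 multiplications
Savings: 491169069 - 282475249 = 208693820 multiplications

Standard: 491169069 multiplications (789^3). Strassen: 282475249 multiplications (7^10, after padding to 1024x1024). Strassen reduces 8 recursive multiplications to 7 at each level.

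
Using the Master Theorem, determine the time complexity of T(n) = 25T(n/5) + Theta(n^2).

Master Theorem for T(n) = 25T(n/5) + O(n^2):

a = 25, b = 5, c = 2
log_b(a) = log_5(25) = 2.0000

Case 2: c = 2 = log_5(25) = 2.0000
T(n) = O(n^2 log n) = O(n^2 log n)

For T(n) = 25T(n/5) + O(n^2): log_5(25) = 2.0000. This is Case 2 of the Master Theorem (c = log_b(a), equal work at all levels), giving O(n^2 log n).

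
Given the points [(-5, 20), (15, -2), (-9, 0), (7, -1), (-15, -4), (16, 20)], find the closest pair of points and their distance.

Computing all pairwise distances among 6 points:

d((-5, 20), (15, -2)) = 29.7321
d((-5, 20), (-9, 0)) = 20.3961
d((-5, 20), (7, -1)) = 24.1868
d((-5, 20), (-15, -4)) = 26.0
d((-5, 20), (16, 20)) = 21.0
d((15, -2), (-9, 0)) = 24.0832
d((15, -2), (7, -1)) = 8.0623
d((15, -2), (-15, -4)) = 30.0666
d((15, -2), (16, 20)) = 22.0227
d((-9, 0), (7, -1)) = 16.0312
d((-9, 0), (-15, -4)) = 7.2111 <-- minimum
d((-9, 0), (16, 20)) = 32.0156
d((7, -1), (-15, -4)) = 22.2036
d((7, -1), (16, 20)) = 22.8473
d((-15, -4), (16, 20)) = 39.2046

Closest pair: (-9, 0) and (-15, -4) with distance 7.2111

The closest pair is (-9, 0) and (-15, -4) with Euclidean distance 7.2111. For 6 points, brute-force pairwise comparison is shown above. For large n, the divide-and-conquer algorithm (sort by x, recurse on halves, check the dividing strip) achieves O(n log n).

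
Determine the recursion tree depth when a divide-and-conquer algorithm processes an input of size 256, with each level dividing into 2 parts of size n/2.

For divide and conquer with division factor 2:

Problem sizes at each level:
Level 0: 256
Level 1: 128
Level 2: 64
Level 3: 32
Level 4: 16
Level 5: 8
Level 6: 4
Level 7: 2
Level 8: 1

The root is level 0 and the size-1 base case is level 8 (the tree spans levels 0 through 8, i.e. 9 levels counting the root), so the depth is the number of divisions: log_2(256) = 8

The recursion tree depth is log_2(256) = 8. At each level, the problem size is divided by 2, so it takes 8 divisions to reduce to a base case of size 1. The algorithm makes 2 recursive calls at each level.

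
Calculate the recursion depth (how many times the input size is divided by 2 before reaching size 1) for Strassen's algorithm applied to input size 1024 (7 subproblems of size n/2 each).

For divide and conquer with division factor 2:

Problem sizes at each level:
Level 0: 1024
Level 1: 512
Level 2: 256
Level 3: 128
Level 4: 64
Level 5: 32
Level 6: 16
Level 7: 8
Level 8: 4
Level 9: 2
Level 10: 1

The root is level 0 and the size-1 base case is level 10 (the tree spans levels 0 through 10, i.e. 11 levels counting the root), so the depth is the number of divisions: log_2(1024) = 10

The recursion tree depth is log_2(1024) = 10. At each level, the problem size is divided by 2, so it takes 10 divisions to reduce to a base case of size 1. The algorithm makes 7 recursive calls at each level.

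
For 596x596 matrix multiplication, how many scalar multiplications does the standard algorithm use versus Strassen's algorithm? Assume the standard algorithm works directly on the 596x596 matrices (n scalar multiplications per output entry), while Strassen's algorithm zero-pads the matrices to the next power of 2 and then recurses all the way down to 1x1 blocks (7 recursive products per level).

Matrix multiplication for 596x596 matrices:

Strassen's algorithm requires power-of-2 dimensions. Pad 596x596 to 1024x1024 (next power of 2).

Standard algorithm: 596^3 = 211708736 multiplications
Strassen's algorithm: 7^(log2(1024)) = 7^10 = 282475249 multiplications
Difference: 211708736 - 282475249 = -70766513 (Strassen uses MORE here due to padding overhead — for small or just-over-power-of-2 n, padding can outweigh the per-level savings)

Standard: 211708736 multiplications (596^3). Strassen: 282475249 multiplications (7^10, after padding to 1024x1024). Strassen reduces 8 recursive multiplications to 7 at each level.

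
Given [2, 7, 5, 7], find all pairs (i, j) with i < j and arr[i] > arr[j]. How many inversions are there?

Finding inversions in [2, 7, 5, 7]:

(1, 2): arr[1]=7 > arr[2]=5

Total inversions: 1

The array has 1 inversion(s): (1,2). Each pair (i,j) satisfies i < j and arr[i] > arr[j].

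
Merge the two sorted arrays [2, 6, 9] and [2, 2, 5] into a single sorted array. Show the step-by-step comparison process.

Merging process:

Compare 2 vs 2: take 2 from left. Merged: [2]
Compare 6 vs 2: take 2 from right. Merged: [2, 2]
Compare 6 vs 2: take 2 from right. Merged: [2, 2, 2]
Compare 6 vs 5: take 5 from right. Merged: [2, 2, 2, 5]
Append remaining from left: [6, 9]. Merged: [2, 2, 2, 5, 6, 9]

Final merged array: [2, 2, 2, 5, 6, 9]
Total comparisons: 4

The merged array is [2, 2, 2, 5, 6, 9], requiring 4 comparisons. The merge step runs in O(n) time where n is the total number of elements.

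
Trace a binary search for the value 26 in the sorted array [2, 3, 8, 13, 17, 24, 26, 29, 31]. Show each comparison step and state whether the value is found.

Binary search for 26 in [2, 3, 8, 13, 17, 24, 26, 29, 31]:

lo=0, hi=8, mid=4, arr[mid]=17 -> 17 < 26, search right half
lo=5, hi=8, mid=6, arr[mid]=26 -> Found target at index 6!

Binary search finds 26 at index 6 after 2 comparisons. The search repeatedly halves the search space by comparing with the middle element.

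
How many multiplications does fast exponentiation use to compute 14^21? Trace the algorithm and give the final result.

Computing 14^21 by squaring (build up from 14^1; each line after the first costs one multiplication):

14^1 = 14
14^2 = (14^1)^2 = 14^2 = 196
14^4 = (14^2)^2 = 196^2 = 38416
14^5 = 14 * 14^4 = 14 * 38416 = 537824
14^10 = (14^5)^2 = 537824^2 = 289254654976
14^20 = (14^10)^2 = 289254654976^2 = 83668255425284801560576
14^21 = 14 * 14^20 = 14 * 83668255425284801560576 = 1171355575953987221848064

Result: 1171355575953987221848064
Multiplications needed: 6 (6 lines after 14^1)

14^21 = 1171355575953987221848064. Using exponentiation by squaring, this requires 6 multiplications. The key idea: if the exponent is even, square the half-power; if odd, multiply by the base once.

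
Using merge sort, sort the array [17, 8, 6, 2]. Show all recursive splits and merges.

Merge sort trace:

Split: [17, 8, 6, 2] -> [17, 8] and [6, 2]
  Split: [17, 8] -> [17] and [8]
  Merge: [17] + [8] -> [8, 17]
  Split: [6, 2] -> [6] and [2]
  Merge: [6] + [2] -> [2, 6]
Merge: [8, 17] + [2, 6] -> [2, 6, 8, 17]

Final sorted array: [2, 6, 8, 17]

The merge sort proceeds by recursively splitting the array and merging sorted halves.
After all merges, the sorted array is [2, 6, 8, 17].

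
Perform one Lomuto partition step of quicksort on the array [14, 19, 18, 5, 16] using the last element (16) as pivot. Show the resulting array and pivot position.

Lomuto partition with pivot = 16:

Initial array: [14, 19, 18, 5, 16]

arr[0]=14 <= 16: swap with position 0, array becomes [14, 19, 18, 5, 16]
arr[1]=19 > 16: no swap
arr[2]=18 > 16: no swap
arr[3]=5 <= 16: swap with position 1, array becomes [14, 5, 18, 19, 16]

Place pivot at position 2: [14, 5, 16, 19, 18]
Pivot position: 2

After partitioning with pivot 16, the array becomes [14, 5, 16, 19, 18]. The pivot is placed at index 2. All elements to the left of the pivot are <= 16, and all elements to the right are > 16.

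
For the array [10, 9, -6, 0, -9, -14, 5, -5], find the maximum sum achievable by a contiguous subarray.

Using Kadane's algorithm on [10, 9, -6, 0, -9, -14, 5, -5]:

Scanning through the array:
Position 1 (value 9): max_ending_here = 19, max_so_far = 19
Position 2 (value -6): max_ending_here = 13, max_so_far = 19
Position 3 (value 0): max_ending_here = 13, max_so_far = 19
Position 4 (value -9): max_ending_here = 4, max_so_far = 19
Position 5 (value -14): max_ending_here = -10, max_so_far = 19
Position 6 (value 5): max_ending_here = 5, max_so_far = 19
Position 7 (value -5): max_ending_here = 0, max_so_far = 19

Maximum subarray: [10, 9]
Maximum sum: 19

The maximum subarray is [10, 9] with sum 19. This subarray runs from index 0 to index 1.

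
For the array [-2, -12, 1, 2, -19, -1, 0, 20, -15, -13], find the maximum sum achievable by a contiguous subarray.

Using Kadane's algorithm on [-2, -12, 1, 2, -19, -1, 0, 20, -15, -13]:

Scanning through the array:
Position 1 (value -12): max_ending_here = -12, max_so_far = -2
Position 2 (value 1): max_ending_here = 1, max_so_far = 1
Position 3 (value 2): max_ending_here = 3, max_so_far = 3
Position 4 (value -19): max_ending_here = -16, max_so_far = 3
Position 5 (value -1): max_ending_here = -1, max_so_far = 3
Position 6 (value 0): max_ending_here = 0, max_so_far = 3
Position 7 (value 20): max_ending_here = 20, max_so_far = 20
Position 8 (value -15): max_ending_here = 5, max_so_far = 20
Position 9 (value -13): max_ending_here = -8, max_so_far = 20

Maximum subarray: [0, 20]
Maximum sum: 20

The maximum subarray is [0, 20] with sum 20. This subarray runs from index 6 to index 7.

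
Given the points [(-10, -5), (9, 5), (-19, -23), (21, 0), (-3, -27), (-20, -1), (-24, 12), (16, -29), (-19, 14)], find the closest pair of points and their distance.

Computing all pairwise distances among 9 points:

d((-10, -5), (9, 5)) = 21.4709
d((-10, -5), (-19, -23)) = 20.1246
d((-10, -5), (21, 0)) = 31.4006
d((-10, -5), (-3, -27)) = 23.0868
d((-10, -5), (-20, -1)) = 10.7703
d((-10, -5), (-24, 12)) = 22.0227
d((-10, -5), (16, -29)) = 35.3836
d((-10, -5), (-19, 14)) = 21.0238
d((9, 5), (-19, -23)) = 39.598
d((9, 5), (21, 0)) = 13.0
d((9, 5), (-3, -27)) = 34.176
d((9, 5), (-20, -1)) = 29.6142
d((9, 5), (-24, 12)) = 33.7343
d((9, 5), (16, -29)) = 34.7131
d((9, 5), (-19, 14)) = 29.4109
d((-19, -23), (21, 0)) = 46.1411
d((-19, -23), (-3, -27)) = 16.4924
d((-19, -23), (-20, -1)) = 22.0227
d((-19, -23), (-24, 12)) = 35.3553
d((-19, -23), (16, -29)) = 35.5106
d((-19, -23), (-19, 14)) = 37.0
d((21, 0), (-3, -27)) = 36.1248
d((21, 0), (-20, -1)) = 41.0122
d((21, 0), (-24, 12)) = 46.5725
d((21, 0), (16, -29)) = 29.4279
d((21, 0), (-19, 14)) = 42.3792
d((-3, -27), (-20, -1)) = 31.0644
d((-3, -27), (-24, 12)) = 44.2945
d((-3, -27), (16, -29)) = 19.105
d((-3, -27), (-19, 14)) = 44.0114
d((-20, -1), (-24, 12)) = 13.6015
d((-20, -1), (16, -29)) = 45.607
d((-20, -1), (-19, 14)) = 15.0333
d((-24, 12), (16, -29)) = 57.28
d((-24, 12), (-19, 14)) = 5.3852 <-- minimum
d((16, -29), (-19, 14)) = 55.4437

Closest pair: (-24, 12) and (-19, 14) with distance 5.3852

The closest pair is (-24, 12) and (-19, 14) with Euclidean distance 5.3852. For 9 points, brute-force pairwise comparison is shown above. For large n, the divide-and-conquer algorithm (sort by x, recurse on halves, check the dividing strip) achieves O(n log n).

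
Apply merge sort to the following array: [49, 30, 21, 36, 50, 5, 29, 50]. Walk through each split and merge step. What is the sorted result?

Merge sort trace:

Split: [49, 30, 21, 36, 50, 5, 29, 50] -> [49, 30, 21, 36] and [50, 5, 29, 50]
  Split: [49, 30, 21, 36] -> [49, 30] and [21, 36]
    Split: [49, 30] -> [49] and [30]
    Merge: [49] + [30] -> [30, 49]
    Split: [21, 36] -> [21] and [36]
    Merge: [21] + [36] -> [21, 36]
  Merge: [30, 49] + [21, 36] -> [21, 30, 36, 49]
  Split: [50, 5, 29, 50] -> [50, 5] and [29, 50]
    Split: [50, 5] -> [50] and [5]
    Merge: [50] + [5] -> [5, 50]
    Split: [29, 50] -> [29] and [50]
    Merge: [29] + [50] -> [29, 50]
  Merge: [5, 50] + [29, 50] -> [5, 29, 50, 50]
Merge: [21, 30, 36, 49] + [5, 29, 50, 50] -> [5, 21, 29, 30, 36, 49, 50, 50]

Final sorted array: [5, 21, 29, 30, 36, 49, 50, 50]

The merge sort proceeds by recursively splitting the array and merging sorted halves.
After all merges, the sorted array is [5, 21, 29, 30, 36, 49, 50, 50].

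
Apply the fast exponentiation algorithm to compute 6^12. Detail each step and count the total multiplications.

Computing 6^12 by squaring (build up from 6^1; each line after the first costs one multiplication):

6^1 = 6
6^2 = (6^1)^2 = 6^2 = 36
6^3 = 6 * 6^2 = 6 * 36 = 216
6^6 = (6^3)^2 = 216^2 = 46656
6^12 = (6^6)^2 = 46656^2 = 2176782336

Result: 2176782336
Multiplications needed: 4 (4 lines after 6^1)

6^12 = 2176782336. Using exponentiation by squaring, this requires 4 multiplications. The key idea: if the exponent is even, square the half-power; if odd, multiply by the base once.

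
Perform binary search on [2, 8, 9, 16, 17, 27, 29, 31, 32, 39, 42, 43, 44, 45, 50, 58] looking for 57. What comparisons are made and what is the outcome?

Binary search for 57 in [2, 8, 9, 16, 17, 27, 29, 31, 32, 39, 42, 43, 44, 45, 50, 58]:

lo=0, hi=15, mid=7, arr[mid]=31 -> 31 < 57, search right half
lo=8, hi=15, mid=11, arr[mid]=43 -> 43 < 57, search right half
lo=12, hi=15, mid=13, arr[mid]=45 -> 45 < 57, search right half
lo=14, hi=15, mid=14, arr[mid]=50 -> 50 < 57, search right half
lo=15, hi=15, mid=15, arr[mid]=58 -> 58 > 57, search left half
lo=15 > hi=14, target 57 not found

Binary search determines that 57 is not in the array after 5 comparisons. The search space was exhausted without finding the target.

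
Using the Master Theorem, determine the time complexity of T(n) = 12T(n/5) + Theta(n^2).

Master Theorem for T(n) = 12T(n/5) + O(n^2):

a = 12, b = 5, c = 2
log_b(a) = log_5(12) = 1.5440

Case 3: c = 2 > log_5(12) = 1.5440
T(n) = O(n^2) = O(n^2)

For T(n) = 12T(n/5) + O(n^2): log_5(12) = 1.5440. This is Case 3 of the Master Theorem (c > log_b(a), work dominated by root), giving O(n^2).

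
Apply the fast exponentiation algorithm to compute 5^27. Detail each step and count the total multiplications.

Computing 5^27 by squaring (build up from 5^1; each line after the first costs one multiplication):

5^1 = 5
5^2 = (5^1)^2 = 5^2 = 25
5^3 = 5 * 5^2 = 5 * 25 = 125
5^6 = (5^3)^2 = 125^2 = 15625
5^12 = (5^6)^2 = 15625^2 = 244140625
5^13 = 5 * 5^12 = 5 * 244140625 = 1220703125
5^26 = (5^13)^2 = 1220703125^2 = 1490116119384765625
5^27 = 5 * 5^26 = 5 * 1490116119384765625 = 7450580596923828125

Result: 7450580596923828125
Multiplications needed: 7 (7 lines after 5^1)

5^27 = 7450580596923828125. Using exponentiation by squaring, this requires 7 multiplications. The key idea: if the exponent is even, square the half-power; if odd, multiply by the base once.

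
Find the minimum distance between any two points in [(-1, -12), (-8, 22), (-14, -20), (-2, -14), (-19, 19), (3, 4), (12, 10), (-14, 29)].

Computing all pairwise distances among 8 points:

d((-1, -12), (-8, 22)) = 34.7131
d((-1, -12), (-14, -20)) = 15.2643
d((-1, -12), (-2, -14)) = 2.2361 <-- minimum
d((-1, -12), (-19, 19)) = 35.8469
d((-1, -12), (3, 4)) = 16.4924
d((-1, -12), (12, 10)) = 25.5539
d((-1, -12), (-14, 29)) = 43.0116
d((-8, 22), (-14, -20)) = 42.4264
d((-8, 22), (-2, -14)) = 36.4966
d((-8, 22), (-19, 19)) = 11.4018
d((-8, 22), (3, 4)) = 21.095
d((-8, 22), (12, 10)) = 23.3238
d((-8, 22), (-14, 29)) = 9.2195
d((-14, -20), (-2, -14)) = 13.4164
d((-14, -20), (-19, 19)) = 39.3192
d((-14, -20), (3, 4)) = 29.4109
d((-14, -20), (12, 10)) = 39.6989
d((-14, -20), (-14, 29)) = 49.0
d((-2, -14), (-19, 19)) = 37.1214
d((-2, -14), (3, 4)) = 18.6815
d((-2, -14), (12, 10)) = 27.7849
d((-2, -14), (-14, 29)) = 44.643
d((-19, 19), (3, 4)) = 26.6271
d((-19, 19), (12, 10)) = 32.28
d((-19, 19), (-14, 29)) = 11.1803
d((3, 4), (12, 10)) = 10.8167
d((3, 4), (-14, 29)) = 30.2324
d((12, 10), (-14, 29)) = 32.2025

Closest pair: (-1, -12) and (-2, -14) with distance 2.2361

The closest pair is (-1, -12) and (-2, -14) with Euclidean distance 2.2361. For 8 points, brute-force pairwise comparison is shown above. For large n, the divide-and-conquer algorithm (sort by x, recurse on halves, check the dividing strip) achieves O(n log n).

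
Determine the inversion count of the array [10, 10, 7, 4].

Finding inversions in [10, 10, 7, 4]:

(0, 2): arr[0]=10 > arr[2]=7
(0, 3): arr[0]=10 > arr[3]=4
(1, 2): arr[1]=10 > arr[2]=7
(1, 3): arr[1]=10 > arr[3]=4
(2, 3): arr[2]=7 > arr[3]=4

Total inversions: 5

The array has 5 inversion(s): (0,2), (0,3), (1,2), (1,3), (2,3). Each pair (i,j) satisfies i < j and arr[i] > arr[j].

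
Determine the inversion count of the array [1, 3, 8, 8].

Finding inversions in [1, 3, 8, 8]:


Total inversions: 0

The array has 0 inversions. It is already sorted.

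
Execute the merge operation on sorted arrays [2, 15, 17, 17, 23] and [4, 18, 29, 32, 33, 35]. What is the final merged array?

Merging process:

Compare 2 vs 4: take 2 from left. Merged: [2]
Compare 15 vs 4: take 4 from right. Merged: [2, 4]
Compare 15 vs 18: take 15 from left. Merged: [2, 4, 15]
Compare 17 vs 18: take 17 from left. Merged: [2, 4, 15, 17]
Compare 17 vs 18: take 17 from left. Merged: [2, 4, 15, 17, 17]
Compare 23 vs 18: take 18 from right. Merged: [2, 4, 15, 17, 17, 18]
Compare 23 vs 29: take 23 from left. Merged: [2, 4, 15, 17, 17, 18, 23]
Append remaining from right: [29, 32, 33, 35]. Merged: [2, 4, 15, 17, 17, 18, 23, 29, 32, 33, 35]

Final merged array: [2, 4, 15, 17, 17, 18, 23, 29, 32, 33, 35]
Total comparisons: 7

The merged array is [2, 4, 15, 17, 17, 18, 23, 29, 32, 33, 35], requiring 7 comparisons. The merge step runs in O(n) time where n is the total number of elements.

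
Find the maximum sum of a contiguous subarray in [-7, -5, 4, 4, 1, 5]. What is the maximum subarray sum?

Using Kadane's algorithm on [-7, -5, 4, 4, 1, 5]:

Scanning through the array:
Position 1 (value -5): max_ending_here = -5, max_so_far = -5
Position 2 (value 4): max_ending_here = 4, max_so_far = 4
Position 3 (value 4): max_ending_here = 8, max_so_far = 8
Position 4 (value 1): max_ending_here = 9, max_so_far = 9
Position 5 (value 5): max_ending_here = 14, max_so_far = 14

Maximum subarray: [4, 4, 1, 5]
Maximum sum: 14

The maximum subarray is [4, 4, 1, 5] with sum 14. This subarray runs from index 2 to index 5.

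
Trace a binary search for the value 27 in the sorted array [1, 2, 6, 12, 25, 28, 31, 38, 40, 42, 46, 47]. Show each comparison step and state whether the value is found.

Binary search for 27 in [1, 2, 6, 12, 25, 28, 31, 38, 40, 42, 46, 47]:

lo=0, hi=11, mid=5, arr[mid]=28 -> 28 > 27, search left half
lo=0, hi=4, mid=2, arr[mid]=6 -> 6 < 27, search right half
lo=3, hi=4, mid=3, arr[mid]=12 -> 12 < 27, search right half
lo=4, hi=4, mid=4, arr[mid]=25 -> 25 < 27, search right half
lo=5 > hi=4, target 27 not found

Binary search determines that 27 is not in the array after 4 comparisons. The search space was exhausted without finding the target.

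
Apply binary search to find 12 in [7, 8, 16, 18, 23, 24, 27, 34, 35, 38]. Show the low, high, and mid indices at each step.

Binary search for 12 in [7, 8, 16, 18, 23, 24, 27, 34, 35, 38]:

lo=0, hi=9, mid=4, arr[mid]=23 -> 23 > 12, search left half
lo=0, hi=3, mid=1, arr[mid]=8 -> 8 < 12, search right half
lo=2, hi=3, mid=2, arr[mid]=16 -> 16 > 12, search left half
lo=2 > hi=1, target 12 not found

Binary search determines that 12 is not in the array after 3 comparisons. The search space was exhausted without finding the target.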